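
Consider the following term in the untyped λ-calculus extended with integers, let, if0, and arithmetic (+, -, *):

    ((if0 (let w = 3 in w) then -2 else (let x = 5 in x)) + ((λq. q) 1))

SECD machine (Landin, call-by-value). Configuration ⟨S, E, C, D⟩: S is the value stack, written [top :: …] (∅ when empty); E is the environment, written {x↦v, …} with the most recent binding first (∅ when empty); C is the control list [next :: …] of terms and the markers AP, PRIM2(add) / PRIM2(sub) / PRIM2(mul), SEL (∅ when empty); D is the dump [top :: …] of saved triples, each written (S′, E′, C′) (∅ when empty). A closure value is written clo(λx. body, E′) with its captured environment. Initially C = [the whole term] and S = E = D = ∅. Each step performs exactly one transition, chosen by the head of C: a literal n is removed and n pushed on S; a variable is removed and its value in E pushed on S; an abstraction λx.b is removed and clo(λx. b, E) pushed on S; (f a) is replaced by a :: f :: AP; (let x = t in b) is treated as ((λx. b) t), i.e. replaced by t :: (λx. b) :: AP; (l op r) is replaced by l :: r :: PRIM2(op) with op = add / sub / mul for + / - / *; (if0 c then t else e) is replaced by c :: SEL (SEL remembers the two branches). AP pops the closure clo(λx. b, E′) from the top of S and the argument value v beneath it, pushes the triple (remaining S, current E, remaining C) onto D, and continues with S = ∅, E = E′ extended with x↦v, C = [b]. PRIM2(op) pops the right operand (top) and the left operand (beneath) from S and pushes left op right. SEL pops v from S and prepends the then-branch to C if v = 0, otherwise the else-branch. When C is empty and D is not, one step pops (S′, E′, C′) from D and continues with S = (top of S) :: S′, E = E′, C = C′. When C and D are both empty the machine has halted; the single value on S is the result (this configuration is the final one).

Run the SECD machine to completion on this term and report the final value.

Answer: 6

Derivation:
step 0: <S=∅, E=∅, C=[((if0 (let w = 3 in w) then -2 else (let x = 5 in x)) + ((λq. q) 1))], D=∅>
step 1: <S=∅, E=∅, C=[(if0 (let w = 3 in w) then -2 else (let x = 5 in x)) :: ((λq. q) 1) :: PRIM2(add)], D=∅>
step 2: <S=∅, E=∅, C=[(let w = 3 in w) :: SEL :: ((λq. q) 1) :: PRIM2(add)], D=∅>
step 3: <S=∅, E=∅, C=[3 :: (λw. w) :: AP :: SEL :: ((λq. q) 1) :: PRIM2(add)], D=∅>
step 4: <S=[3], E=∅, C=[(λw. w) :: AP :: SEL :: ((λq. q) 1) :: PRIM2(add)], D=∅>
step 5: <S=[clo(λw. w, ∅) :: 3], E=∅, C=[AP :: SEL :: ((λq. q) 1) :: PRIM2(add)], D=∅>
step 6: <S=∅, E={w↦3}, C=[w], D=[(∅, ∅, [SEL :: ((λq. q) 1) :: PRIM2(add)])]>
step 7: <S=[3], E={w↦3}, C=∅, D=[(∅, ∅, [SEL :: ((λq. q) 1) :: PRIM2(add)])]>
step 8: <S=[3], E=∅, C=[SEL :: ((λq. q) 1) :: PRIM2(add)], D=∅>
step 9: <S=∅, E=∅, C=[(let x = 5 in x) :: ((λq. q) 1) :: PRIM2(add)], D=∅>
step 10: <S=∅, E=∅, C=[5 :: (λx. x) :: AP :: ((λq. q) 1) :: PRIM2(add)], D=∅>
step 11: <S=[5], E=∅, C=[(λx. x) :: AP :: ((λq. q) 1) :: PRIM2(add)], D=∅>
step 12: <S=[clo(λx. x, ∅) :: 5], E=∅, C=[AP :: ((λq. q) 1) :: PRIM2(add)], D=∅>
step 13: <S=∅, E={x↦5}, C=[x], D=[(∅, ∅, [((λq. q) 1) :: PRIM2(add)])]>
step 14: <S=[5], E={x↦5}, C=∅, D=[(∅, ∅, [((λq. q) 1) :: PRIM2(add)])]>
step 15: <S=[5], E=∅, C=[((λq. q) 1) :: PRIM2(add)], D=∅>
step 16: <S=[5], E=∅, C=[1 :: (λq. q) :: AP :: PRIM2(add)], D=∅>
step 17: <S=[1 :: 5], E=∅, C=[(λq. q) :: AP :: PRIM2(add)], D=∅>
step 18: <S=[clo(λq. q, ∅) :: 1 :: 5], E=∅, C=[AP :: PRIM2(add)], D=∅>
step 19: <S=∅, E={q↦1}, C=[q], D=[([5], ∅, [PRIM2(add)])]>
step 20: <S=[1], E={q↦1}, C=∅, D=[([5], ∅, [PRIM2(add)])]>
step 21: <S=[1 :: 5], E=∅, C=[PRIM2(add)], D=∅>
step 22: <S=[6], E=∅, C=∅, D=∅>
→ final value 6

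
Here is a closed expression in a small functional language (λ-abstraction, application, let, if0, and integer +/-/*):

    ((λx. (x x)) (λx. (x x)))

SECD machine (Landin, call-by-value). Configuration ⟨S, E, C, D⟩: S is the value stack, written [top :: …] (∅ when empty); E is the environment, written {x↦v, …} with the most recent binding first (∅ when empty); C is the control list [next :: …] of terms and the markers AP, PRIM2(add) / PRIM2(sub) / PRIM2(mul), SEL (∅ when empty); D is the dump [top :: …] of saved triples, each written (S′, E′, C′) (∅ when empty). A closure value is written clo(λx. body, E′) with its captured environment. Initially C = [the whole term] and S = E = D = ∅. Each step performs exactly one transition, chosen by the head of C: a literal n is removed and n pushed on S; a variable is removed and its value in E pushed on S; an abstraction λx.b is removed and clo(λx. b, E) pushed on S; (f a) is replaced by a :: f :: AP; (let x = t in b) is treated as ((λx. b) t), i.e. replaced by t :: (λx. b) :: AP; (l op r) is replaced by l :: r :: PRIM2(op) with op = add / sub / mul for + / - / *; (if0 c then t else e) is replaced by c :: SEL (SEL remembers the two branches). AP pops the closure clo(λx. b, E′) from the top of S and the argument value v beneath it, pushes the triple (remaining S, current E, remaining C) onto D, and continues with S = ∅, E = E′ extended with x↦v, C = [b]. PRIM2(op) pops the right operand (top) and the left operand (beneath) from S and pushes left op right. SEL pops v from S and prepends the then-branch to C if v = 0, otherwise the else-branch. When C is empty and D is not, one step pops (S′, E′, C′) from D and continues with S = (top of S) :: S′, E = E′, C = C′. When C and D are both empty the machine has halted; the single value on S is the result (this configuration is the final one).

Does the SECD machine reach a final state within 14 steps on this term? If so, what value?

[0] [S=∅ | E=∅ | C=[((λx. (x x)) (λx. (x x)))] | D=∅]
[1] [S=∅ | E=∅ | C=[(λx. (x x)) :: (λx. (x x)) :: AP] | D=∅]
[2] [S=[clo(λx. (x x), ∅)] | E=∅ | C=[(λx. (x x)) :: AP] | D=∅]
[3] [S=[clo(λx. (x x), ∅) :: clo(λx. (x x), ∅)] | E=∅ | C=[AP] | D=∅]
[4] [S=∅ | E={x↦clo(λx. (x x), ∅)} | C=[(x x)] | D=[(∅, ∅, ∅)]]
[5] [S=∅ | E={x↦clo(λx. (x x), ∅)} | C=[x :: x :: AP] | D=[(∅, ∅, ∅)]]
[6] [S=[clo(λx. (x x), ∅)] | E={x↦clo(λx. (x x), ∅)} | C=[x :: AP] | D=[(∅, ∅, ∅)]]
[7] [S=[clo(λx. (x x), ∅) :: clo(λx. (x x), ∅)] | E={x↦clo(λx. (x x), ∅)} | C=[AP] | D=[(∅, ∅, ∅)]]
[8] [S=∅ | E={x↦clo(λx. (x x), ∅)} | C=[(x x)] | D=[(∅, {x↦clo(λx. (x x), ∅)}, ∅) :: (∅, ∅, ∅)]]
[9] [S=∅ | E={x↦clo(λx. (x x), ∅)} | C=[x :: x :: AP] | D=[(∅, {x↦clo(λx. (x x), ∅)}, ∅) :: (∅, ∅, ∅)]]
[10] [S=[clo(λx. (x x), ∅)] | E={x↦clo(λx. (x x), ∅)} | C=[x :: AP] | D=[(∅, {x↦clo(λx. (x x), ∅)}, ∅) :: (∅, ∅, ∅)]]
[11] [S=[clo(λx. (x x), ∅) :: clo(λx. (x x), ∅)] | E={x↦clo(λx. (x x), ∅)} | C=[AP] | D=[(∅, {x↦clo(λx. (x x), ∅)}, ∅) :: (∅, ∅, ∅)]]
[12] [S=∅ | E={x↦clo(λx. (x x), ∅)} | C=[(x x)] | D=[(∅, {x↦clo(λx. (x x), ∅)}, ∅) :: (∅, {x↦clo(λx. (x x), ∅)}, ∅) :: (∅, ∅, ∅)]]
[13] [S=∅ | E={x↦clo(λx. (x x), ∅)} | C=[x :: x :: AP] | D=[(∅, {x↦clo(λx. (x x), ∅)}, ∅) :: (∅, {x↦clo(λx. (x x), ∅)}, ∅) :: (∅, ∅, ∅)]]
[14] [S=[clo(λx. (x x), ∅)] | E={x↦clo(λx. (x x), ∅)} | C=[x :: AP] | D=[(∅, {x↦clo(λx. (x x), ∅)}, ∅) :: (∅, {x↦clo(λx. (x x), ∅)}, ∅) :: (∅, ∅, ∅)]]
→ 14 transitions taken and the configuration is still not final: no result within 14 steps

Answer: DIVERGES (no final state within 14 steps)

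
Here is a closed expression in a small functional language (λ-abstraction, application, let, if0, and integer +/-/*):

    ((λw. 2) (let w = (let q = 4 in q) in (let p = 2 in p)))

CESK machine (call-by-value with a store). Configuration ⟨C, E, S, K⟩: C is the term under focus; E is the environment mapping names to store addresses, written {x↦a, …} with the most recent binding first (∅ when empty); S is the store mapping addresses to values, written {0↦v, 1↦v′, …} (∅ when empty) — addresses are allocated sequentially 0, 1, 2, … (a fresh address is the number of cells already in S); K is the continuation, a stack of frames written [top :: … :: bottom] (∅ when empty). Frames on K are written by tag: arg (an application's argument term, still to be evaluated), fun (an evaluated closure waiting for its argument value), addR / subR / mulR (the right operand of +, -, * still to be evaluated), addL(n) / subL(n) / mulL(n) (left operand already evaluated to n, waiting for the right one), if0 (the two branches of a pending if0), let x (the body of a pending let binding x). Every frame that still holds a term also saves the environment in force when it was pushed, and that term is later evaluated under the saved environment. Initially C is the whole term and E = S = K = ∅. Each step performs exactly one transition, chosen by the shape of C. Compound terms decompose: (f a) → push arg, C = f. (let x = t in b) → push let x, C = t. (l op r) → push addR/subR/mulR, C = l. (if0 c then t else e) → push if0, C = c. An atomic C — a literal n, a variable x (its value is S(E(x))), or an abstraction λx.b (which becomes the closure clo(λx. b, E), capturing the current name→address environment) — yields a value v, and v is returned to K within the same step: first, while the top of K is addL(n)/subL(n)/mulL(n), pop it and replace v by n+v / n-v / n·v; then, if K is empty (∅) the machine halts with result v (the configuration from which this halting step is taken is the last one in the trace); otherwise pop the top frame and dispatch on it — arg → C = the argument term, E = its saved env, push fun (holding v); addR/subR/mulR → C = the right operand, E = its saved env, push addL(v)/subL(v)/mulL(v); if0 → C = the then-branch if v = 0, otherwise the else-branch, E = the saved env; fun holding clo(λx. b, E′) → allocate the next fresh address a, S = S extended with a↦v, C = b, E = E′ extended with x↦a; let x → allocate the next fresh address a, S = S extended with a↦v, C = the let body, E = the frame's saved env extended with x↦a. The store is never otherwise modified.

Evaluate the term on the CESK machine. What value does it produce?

[0] <C=((λw. 2) (let w = (let q = 4 in q) in (let p = 2 in p))), E=∅, S=∅, K=∅>
[1] <C=(λw. 2), E=∅, S=∅, K=[arg]>
[2] <C=(let w = (let q = 4 in q) in (let p = 2 in p)), E=∅, S=∅, K=[fun]>
[3] <C=(let q = 4 in q), E=∅, S=∅, K=[let w :: fun]>
[4] <C=4, E=∅, S=∅, K=[let q :: let w :: fun]>
[5] <C=q, E={q↦0}, S={0↦4}, K=[let w :: fun]>
[6] <C=(let p = 2 in p), E={w↦1}, S={0↦4, 1↦4}, K=[fun]>
[7] <C=2, E={w↦1}, S={0↦4, 1↦4}, K=[let p :: fun]>
[8] <C=p, E={p↦2, w↦1}, S={0↦4, 1↦4, 2↦2}, K=[fun]>
[9] <C=2, E={w↦3}, S={0↦4, 1↦4, 2↦2, 3↦2}, K=∅>
→ final value 2

Answer: 2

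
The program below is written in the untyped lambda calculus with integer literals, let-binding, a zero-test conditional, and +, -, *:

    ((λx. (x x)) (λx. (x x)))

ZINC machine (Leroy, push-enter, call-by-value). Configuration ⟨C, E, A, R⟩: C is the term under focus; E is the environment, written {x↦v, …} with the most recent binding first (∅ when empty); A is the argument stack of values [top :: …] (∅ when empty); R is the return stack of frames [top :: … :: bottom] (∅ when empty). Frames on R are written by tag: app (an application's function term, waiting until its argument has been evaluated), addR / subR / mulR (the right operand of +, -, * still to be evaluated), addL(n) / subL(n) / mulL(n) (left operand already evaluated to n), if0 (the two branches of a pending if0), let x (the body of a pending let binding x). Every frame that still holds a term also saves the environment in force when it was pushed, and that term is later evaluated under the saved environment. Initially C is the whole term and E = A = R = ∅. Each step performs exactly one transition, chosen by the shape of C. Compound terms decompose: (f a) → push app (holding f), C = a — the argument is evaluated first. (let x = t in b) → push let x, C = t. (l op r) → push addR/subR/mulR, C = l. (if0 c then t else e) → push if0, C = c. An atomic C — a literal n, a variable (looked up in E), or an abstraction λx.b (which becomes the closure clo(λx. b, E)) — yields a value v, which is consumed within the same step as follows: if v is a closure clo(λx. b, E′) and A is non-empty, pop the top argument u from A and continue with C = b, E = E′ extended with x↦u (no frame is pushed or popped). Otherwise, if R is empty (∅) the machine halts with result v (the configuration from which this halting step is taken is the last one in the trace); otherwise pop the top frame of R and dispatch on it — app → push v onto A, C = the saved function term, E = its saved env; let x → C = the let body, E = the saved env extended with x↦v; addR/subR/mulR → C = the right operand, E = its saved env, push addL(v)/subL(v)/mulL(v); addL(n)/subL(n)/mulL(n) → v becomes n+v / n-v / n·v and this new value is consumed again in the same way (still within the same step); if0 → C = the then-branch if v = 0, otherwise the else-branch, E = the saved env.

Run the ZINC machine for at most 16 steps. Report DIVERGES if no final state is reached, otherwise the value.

[0] ⟨C=((λx. (x x)) (λx. (x x))); E=∅; A=∅; R=∅⟩
[1] ⟨C=(λx. (x x)); E=∅; A=∅; R=[app]⟩
[2] ⟨C=(λx. (x x)); E=∅; A=[clo(λx. (x x), ∅)]; R=∅⟩
[3] ⟨C=(x x); E={x↦clo(λx. (x x), ∅)}; A=∅; R=∅⟩
[4] ⟨C=x; E={x↦clo(λx. (x x), ∅)}; A=∅; R=[app]⟩
[5] ⟨C=x; E={x↦clo(λx. (x x), ∅)}; A=[clo(λx. (x x), ∅)]; R=∅⟩
… configuration repeats with period 3 (steps 3–5 recur indefinitely) …

Answer: DIVERGES (no final state within 16 steps)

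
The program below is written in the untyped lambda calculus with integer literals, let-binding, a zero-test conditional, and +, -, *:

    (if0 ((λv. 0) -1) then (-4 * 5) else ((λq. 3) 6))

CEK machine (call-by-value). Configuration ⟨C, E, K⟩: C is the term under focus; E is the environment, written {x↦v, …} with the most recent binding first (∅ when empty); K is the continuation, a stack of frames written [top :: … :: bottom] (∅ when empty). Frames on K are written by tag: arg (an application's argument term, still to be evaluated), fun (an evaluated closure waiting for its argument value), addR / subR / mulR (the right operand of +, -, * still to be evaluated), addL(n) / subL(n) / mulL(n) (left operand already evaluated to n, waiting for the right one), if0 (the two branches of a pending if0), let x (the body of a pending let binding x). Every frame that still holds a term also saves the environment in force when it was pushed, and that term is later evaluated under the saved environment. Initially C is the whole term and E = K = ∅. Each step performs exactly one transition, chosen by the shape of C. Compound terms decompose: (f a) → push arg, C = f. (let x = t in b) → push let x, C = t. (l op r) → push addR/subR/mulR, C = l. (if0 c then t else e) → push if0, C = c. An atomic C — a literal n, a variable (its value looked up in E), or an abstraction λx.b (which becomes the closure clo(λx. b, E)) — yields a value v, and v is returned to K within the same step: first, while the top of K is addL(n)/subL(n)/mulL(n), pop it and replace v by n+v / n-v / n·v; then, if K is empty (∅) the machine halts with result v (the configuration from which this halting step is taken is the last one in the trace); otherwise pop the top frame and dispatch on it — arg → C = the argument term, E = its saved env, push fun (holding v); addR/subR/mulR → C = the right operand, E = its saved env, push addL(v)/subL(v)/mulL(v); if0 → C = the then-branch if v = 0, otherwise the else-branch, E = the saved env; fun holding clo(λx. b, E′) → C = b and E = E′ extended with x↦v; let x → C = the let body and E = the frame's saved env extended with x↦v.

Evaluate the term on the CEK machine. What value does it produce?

step 0: <C=(if0 ((λv. 0) -1) then (-4 * 5) else ((λq. 3) 6)), E=∅, K=∅>
step 1: <C=((λv. 0) -1), E=∅, K=[if0]>
step 2: <C=(λv. 0), E=∅, K=[arg :: if0]>
step 3: <C=-1, E=∅, K=[fun :: if0]>
step 4: <C=0, E={v↦-1}, K=[if0]>
step 5: <C=(-4 * 5), E=∅, K=∅>
step 6: <C=-4, E=∅, K=[mulR]>
step 7: <C=5, E=∅, K=[mulL(-4)]>
→ final value -20

Answer: -20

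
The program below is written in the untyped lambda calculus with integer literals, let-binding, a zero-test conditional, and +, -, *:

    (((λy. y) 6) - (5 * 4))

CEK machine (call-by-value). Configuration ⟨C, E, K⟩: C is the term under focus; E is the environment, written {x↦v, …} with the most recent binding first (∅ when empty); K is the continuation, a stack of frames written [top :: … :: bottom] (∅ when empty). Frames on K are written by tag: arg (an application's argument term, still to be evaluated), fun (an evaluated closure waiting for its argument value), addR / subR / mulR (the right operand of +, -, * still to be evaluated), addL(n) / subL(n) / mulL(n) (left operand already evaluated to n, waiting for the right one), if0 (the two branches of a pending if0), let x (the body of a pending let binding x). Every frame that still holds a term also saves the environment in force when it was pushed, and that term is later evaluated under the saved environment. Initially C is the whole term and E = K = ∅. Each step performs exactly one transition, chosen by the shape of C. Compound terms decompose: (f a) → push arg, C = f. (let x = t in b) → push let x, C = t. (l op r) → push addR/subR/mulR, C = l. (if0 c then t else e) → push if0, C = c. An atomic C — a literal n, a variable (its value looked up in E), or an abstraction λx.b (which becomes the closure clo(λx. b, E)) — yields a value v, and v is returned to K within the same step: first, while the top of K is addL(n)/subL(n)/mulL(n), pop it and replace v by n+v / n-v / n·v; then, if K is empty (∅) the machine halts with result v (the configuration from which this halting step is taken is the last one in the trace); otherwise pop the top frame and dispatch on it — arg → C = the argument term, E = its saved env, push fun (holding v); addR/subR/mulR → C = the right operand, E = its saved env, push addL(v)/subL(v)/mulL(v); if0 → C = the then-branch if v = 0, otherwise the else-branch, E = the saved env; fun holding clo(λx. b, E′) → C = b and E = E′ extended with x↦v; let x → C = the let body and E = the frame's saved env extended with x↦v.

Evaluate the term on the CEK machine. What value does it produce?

[0] <C=(((λy. y) 6) - (5 * 4)), E=∅, K=∅>
[1] <C=((λy. y) 6), E=∅, K=[subR]>
[2] <C=(λy. y), E=∅, K=[arg :: subR]>
[3] <C=6, E=∅, K=[fun :: subR]>
[4] <C=y, E={y↦6}, K=[subR]>
[5] <C=(5 * 4), E=∅, K=[subL(6)]>
[6] <C=5, E=∅, K=[mulR :: subL(6)]>
[7] <C=4, E=∅, K=[mulL(5) :: subL(6)]>
→ final value -14

Answer: -14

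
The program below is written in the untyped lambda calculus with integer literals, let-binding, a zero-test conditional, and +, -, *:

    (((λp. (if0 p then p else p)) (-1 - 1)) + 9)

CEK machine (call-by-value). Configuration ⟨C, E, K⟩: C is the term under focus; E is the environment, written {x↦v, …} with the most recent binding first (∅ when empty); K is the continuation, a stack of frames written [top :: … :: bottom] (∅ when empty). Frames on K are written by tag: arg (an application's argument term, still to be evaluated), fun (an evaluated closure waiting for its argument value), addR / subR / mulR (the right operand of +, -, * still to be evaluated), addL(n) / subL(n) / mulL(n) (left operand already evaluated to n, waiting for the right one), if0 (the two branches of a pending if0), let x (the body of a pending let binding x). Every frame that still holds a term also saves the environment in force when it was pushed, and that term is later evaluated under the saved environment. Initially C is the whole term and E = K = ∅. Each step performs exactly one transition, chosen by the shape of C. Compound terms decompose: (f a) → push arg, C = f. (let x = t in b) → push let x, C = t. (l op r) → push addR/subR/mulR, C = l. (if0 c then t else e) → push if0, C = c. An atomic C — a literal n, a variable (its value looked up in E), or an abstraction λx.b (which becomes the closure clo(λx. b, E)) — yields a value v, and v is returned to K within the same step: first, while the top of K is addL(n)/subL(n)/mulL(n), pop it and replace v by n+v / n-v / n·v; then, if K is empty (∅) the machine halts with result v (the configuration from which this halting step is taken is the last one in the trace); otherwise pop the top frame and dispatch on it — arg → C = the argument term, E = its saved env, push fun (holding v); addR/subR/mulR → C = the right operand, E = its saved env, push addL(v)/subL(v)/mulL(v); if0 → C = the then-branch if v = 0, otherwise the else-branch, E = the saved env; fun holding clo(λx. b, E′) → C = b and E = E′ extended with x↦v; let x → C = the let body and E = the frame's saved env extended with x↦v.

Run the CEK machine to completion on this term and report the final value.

step 0: [C=(((λp. (if0 p then p else p)) (-1 - 1)) + 9) | E=∅ | K=∅]
step 1: [C=((λp. (if0 p then p else p)) (-1 - 1)) | E=∅ | K=[addR]]
step 2: [C=(λp. (if0 p then p else p)) | E=∅ | K=[arg :: addR]]
step 3: [C=(-1 - 1) | E=∅ | K=[fun :: addR]]
step 4: [C=-1 | E=∅ | K=[subR :: fun :: addR]]
step 5: [C=1 | E=∅ | K=[subL(-1) :: fun :: addR]]
step 6: [C=(if0 p then p else p) | E={p↦-2} | K=[addR]]
step 7: [C=p | E={p↦-2} | K=[if0 :: addR]]
step 8: [C=p | E={p↦-2} | K=[addR]]
step 9: [C=9 | E=∅ | K=[addL(-2)]]
→ final value 7

Answer: 7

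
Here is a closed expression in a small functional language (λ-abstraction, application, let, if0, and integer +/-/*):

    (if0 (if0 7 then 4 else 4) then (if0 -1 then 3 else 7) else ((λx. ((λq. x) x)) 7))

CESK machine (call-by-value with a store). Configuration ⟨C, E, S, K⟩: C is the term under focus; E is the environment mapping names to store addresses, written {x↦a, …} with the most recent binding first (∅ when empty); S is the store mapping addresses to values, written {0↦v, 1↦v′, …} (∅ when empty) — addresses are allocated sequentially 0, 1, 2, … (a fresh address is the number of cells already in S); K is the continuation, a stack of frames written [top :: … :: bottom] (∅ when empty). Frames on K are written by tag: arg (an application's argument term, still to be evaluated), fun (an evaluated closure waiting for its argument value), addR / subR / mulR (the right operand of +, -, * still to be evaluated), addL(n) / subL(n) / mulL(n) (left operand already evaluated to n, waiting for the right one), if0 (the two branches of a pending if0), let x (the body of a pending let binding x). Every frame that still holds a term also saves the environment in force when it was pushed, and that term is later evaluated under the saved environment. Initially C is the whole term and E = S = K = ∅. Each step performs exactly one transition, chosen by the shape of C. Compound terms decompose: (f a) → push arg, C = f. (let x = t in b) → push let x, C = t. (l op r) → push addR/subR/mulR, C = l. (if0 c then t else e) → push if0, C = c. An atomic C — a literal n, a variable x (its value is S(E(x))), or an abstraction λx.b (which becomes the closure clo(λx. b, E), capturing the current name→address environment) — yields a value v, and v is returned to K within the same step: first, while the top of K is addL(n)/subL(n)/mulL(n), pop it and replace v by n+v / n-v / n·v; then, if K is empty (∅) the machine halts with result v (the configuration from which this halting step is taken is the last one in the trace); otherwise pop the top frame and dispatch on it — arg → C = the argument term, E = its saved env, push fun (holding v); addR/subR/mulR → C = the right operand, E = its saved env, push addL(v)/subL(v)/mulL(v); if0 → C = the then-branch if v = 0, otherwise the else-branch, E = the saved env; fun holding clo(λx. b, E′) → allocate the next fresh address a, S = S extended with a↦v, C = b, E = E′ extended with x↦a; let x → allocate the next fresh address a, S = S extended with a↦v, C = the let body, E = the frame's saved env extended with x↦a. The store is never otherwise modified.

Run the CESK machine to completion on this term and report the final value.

Answer: 7

Machine steps:
[0] ⟨C=(if0 (if0 7 then 4 else 4) then (if0 -1 then 3 else 7) else ((λx. ((λq. x) x)) 7)); E=∅; S=∅; K=∅⟩
[1] ⟨C=(if0 7 then 4 else 4); E=∅; S=∅; K=[if0]⟩
[2] ⟨C=7; E=∅; S=∅; K=[if0 :: if0]⟩
[3] ⟨C=4; E=∅; S=∅; K=[if0]⟩
[4] ⟨C=((λx. ((λq. x) x)) 7); E=∅; S=∅; K=∅⟩
[5] ⟨C=(λx. ((λq. x) x)); E=∅; S=∅; K=[arg]⟩
[6] ⟨C=7; E=∅; S=∅; K=[fun]⟩
[7] ⟨C=((λq. x) x); E={x↦0}; S={0↦7}; K=∅⟩
[8] ⟨C=(λq. x); E={x↦0}; S={0↦7}; K=[arg]⟩
[9] ⟨C=x; E={x↦0}; S={0↦7}; K=[fun]⟩
[10] ⟨C=x; E={q↦1, x↦0}; S={0↦7, 1↦7}; K=∅⟩
→ final value 7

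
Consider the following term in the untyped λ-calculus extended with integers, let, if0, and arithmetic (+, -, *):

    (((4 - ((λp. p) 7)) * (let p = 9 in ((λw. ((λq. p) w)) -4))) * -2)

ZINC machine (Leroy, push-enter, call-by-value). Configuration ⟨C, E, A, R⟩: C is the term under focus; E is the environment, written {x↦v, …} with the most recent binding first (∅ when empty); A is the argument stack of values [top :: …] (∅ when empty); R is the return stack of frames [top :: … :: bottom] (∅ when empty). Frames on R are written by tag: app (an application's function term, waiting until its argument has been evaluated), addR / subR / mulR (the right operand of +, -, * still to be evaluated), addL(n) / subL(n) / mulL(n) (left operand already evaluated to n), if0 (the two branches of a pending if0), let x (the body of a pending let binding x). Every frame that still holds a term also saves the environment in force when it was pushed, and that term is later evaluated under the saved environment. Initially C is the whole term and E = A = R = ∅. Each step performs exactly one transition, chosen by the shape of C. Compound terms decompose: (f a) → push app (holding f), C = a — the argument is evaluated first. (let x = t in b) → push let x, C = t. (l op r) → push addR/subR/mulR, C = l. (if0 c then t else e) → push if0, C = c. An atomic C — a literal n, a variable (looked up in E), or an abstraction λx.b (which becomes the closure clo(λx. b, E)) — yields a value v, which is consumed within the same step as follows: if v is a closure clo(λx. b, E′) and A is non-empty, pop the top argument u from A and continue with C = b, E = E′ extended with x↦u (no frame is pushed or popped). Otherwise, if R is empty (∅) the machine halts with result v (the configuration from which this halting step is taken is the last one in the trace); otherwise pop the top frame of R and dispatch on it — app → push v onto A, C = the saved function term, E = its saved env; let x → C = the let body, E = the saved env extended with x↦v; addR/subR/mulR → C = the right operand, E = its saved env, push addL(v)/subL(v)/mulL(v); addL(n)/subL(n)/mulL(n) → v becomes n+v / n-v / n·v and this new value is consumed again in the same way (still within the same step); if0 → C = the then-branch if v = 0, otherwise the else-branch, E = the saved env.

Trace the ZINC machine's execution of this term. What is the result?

Answer: 54

Derivation:
step 0: ⟨C=(((4 - ((λp. p) 7)) * (let p = 9 in ((λw. ((λq. p) w)) -4))) * -2); E=∅; A=∅; R=∅⟩
step 1: ⟨C=((4 - ((λp. p) 7)) * (let p = 9 in ((λw. ((λq. p) w)) -4))); E=∅; A=∅; R=[mulR]⟩
step 2: ⟨C=(4 - ((λp. p) 7)); E=∅; A=∅; R=[mulR :: mulR]⟩
step 3: ⟨C=4; E=∅; A=∅; R=[subR :: mulR :: mulR]⟩
step 4: ⟨C=((λp. p) 7); E=∅; A=∅; R=[subL(4) :: mulR :: mulR]⟩
step 5: ⟨C=7; E=∅; A=∅; R=[app :: subL(4) :: mulR :: mulR]⟩
step 6: ⟨C=(λp. p); E=∅; A=[7]; R=[subL(4) :: mulR :: mulR]⟩
step 7: ⟨C=p; E={p↦7}; A=∅; R=[subL(4) :: mulR :: mulR]⟩
step 8: ⟨C=(let p = 9 in ((λw. ((λq. p) w)) -4)); E=∅; A=∅; R=[mulL(-3) :: mulR]⟩
step 9: ⟨C=9; E=∅; A=∅; R=[let p :: mulL(-3) :: mulR]⟩
step 10: ⟨C=((λw. ((λq. p) w)) -4); E={p↦9}; A=∅; R=[mulL(-3) :: mulR]⟩
step 11: ⟨C=-4; E={p↦9}; A=∅; R=[app :: mulL(-3) :: mulR]⟩
step 12: ⟨C=(λw. ((λq. p) w)); E={p↦9}; A=[-4]; R=[mulL(-3) :: mulR]⟩
step 13: ⟨C=((λq. p) w); E={w↦-4, p↦9}; A=∅; R=[mulL(-3) :: mulR]⟩
step 14: ⟨C=w; E={w↦-4, p↦9}; A=∅; R=[app :: mulL(-3) :: mulR]⟩
step 15: ⟨C=(λq. p); E={w↦-4, p↦9}; A=[-4]; R=[mulL(-3) :: mulR]⟩
step 16: ⟨C=p; E={q↦-4, w↦-4, p↦9}; A=∅; R=[mulL(-3) :: mulR]⟩
step 17: ⟨C=-2; E=∅; A=∅; R=[mulL(-27)]⟩
→ final value 54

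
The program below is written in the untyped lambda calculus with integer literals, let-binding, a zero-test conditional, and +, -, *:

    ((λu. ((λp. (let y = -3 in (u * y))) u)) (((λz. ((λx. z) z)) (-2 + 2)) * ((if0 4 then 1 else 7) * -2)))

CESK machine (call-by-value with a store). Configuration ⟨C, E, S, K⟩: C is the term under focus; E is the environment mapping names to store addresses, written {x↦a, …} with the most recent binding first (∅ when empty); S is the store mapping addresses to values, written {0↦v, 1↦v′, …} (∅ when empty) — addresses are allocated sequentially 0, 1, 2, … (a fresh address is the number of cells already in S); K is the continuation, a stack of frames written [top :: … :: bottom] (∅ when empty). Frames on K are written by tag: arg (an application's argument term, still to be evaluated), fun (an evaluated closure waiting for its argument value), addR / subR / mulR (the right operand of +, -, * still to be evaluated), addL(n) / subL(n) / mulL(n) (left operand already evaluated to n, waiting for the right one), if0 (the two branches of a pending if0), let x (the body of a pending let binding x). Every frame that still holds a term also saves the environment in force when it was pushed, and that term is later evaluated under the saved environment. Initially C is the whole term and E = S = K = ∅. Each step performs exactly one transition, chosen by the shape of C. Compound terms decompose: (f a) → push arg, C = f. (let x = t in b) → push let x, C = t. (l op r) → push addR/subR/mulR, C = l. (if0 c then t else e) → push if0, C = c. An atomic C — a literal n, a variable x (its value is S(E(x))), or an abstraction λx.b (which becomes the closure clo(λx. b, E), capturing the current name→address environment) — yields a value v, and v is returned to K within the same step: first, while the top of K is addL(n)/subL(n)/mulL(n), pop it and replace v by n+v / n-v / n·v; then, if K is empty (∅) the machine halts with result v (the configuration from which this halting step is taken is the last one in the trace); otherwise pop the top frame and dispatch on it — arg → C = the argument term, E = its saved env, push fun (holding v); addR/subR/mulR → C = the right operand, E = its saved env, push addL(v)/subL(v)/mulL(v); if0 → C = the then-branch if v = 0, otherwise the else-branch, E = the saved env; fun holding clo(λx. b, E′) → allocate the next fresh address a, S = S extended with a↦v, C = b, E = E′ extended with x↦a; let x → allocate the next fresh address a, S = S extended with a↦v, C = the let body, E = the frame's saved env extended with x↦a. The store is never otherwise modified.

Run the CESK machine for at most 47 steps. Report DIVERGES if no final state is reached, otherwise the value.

[0] [C=((λu. ((λp. (let y = -3 in (u * y))) u)) (((λz. ((λx. z) z)) (-2 + 2)) * ((if0 4 then 1 else 7) * -2))) | E=∅ | S=∅ | K=∅]
[1] [C=(λu. ((λp. (let y = -3 in (u * y))) u)) | E=∅ | S=∅ | K=[arg]]
[2] [C=(((λz. ((λx. z) z)) (-2 + 2)) * ((if0 4 then 1 else 7) * -2)) | E=∅ | S=∅ | K=[fun]]
[3] [C=((λz. ((λx. z) z)) (-2 + 2)) | E=∅ | S=∅ | K=[mulR :: fun]]
[4] [C=(λz. ((λx. z) z)) | E=∅ | S=∅ | K=[arg :: mulR :: fun]]
[5] [C=(-2 + 2) | E=∅ | S=∅ | K=[fun :: mulR :: fun]]
[6] [C=-2 | E=∅ | S=∅ | K=[addR :: fun :: mulR :: fun]]
[7] [C=2 | E=∅ | S=∅ | K=[addL(-2) :: fun :: mulR :: fun]]
[8] [C=((λx. z) z) | E={z↦0} | S={0↦0} | K=[mulR :: fun]]
[9] [C=(λx. z) | E={z↦0} | S={0↦0} | K=[arg :: mulR :: fun]]
[10] [C=z | E={z↦0} | S={0↦0} | K=[fun :: mulR :: fun]]
[11] [C=z | E={x↦1, z↦0} | S={0↦0, 1↦0} | K=[mulR :: fun]]
[12] [C=((if0 4 then 1 else 7) * -2) | E=∅ | S={0↦0, 1↦0} | K=[mulL(0) :: fun]]
[13] [C=(if0 4 then 1 else 7) | E=∅ | S={0↦0, 1↦0} | K=[mulR :: mulL(0) :: fun]]
[14] [C=4 | E=∅ | S={0↦0, 1↦0} | K=[if0 :: mulR :: mulL(0) :: fun]]
[15] [C=7 | E=∅ | S={0↦0, 1↦0} | K=[mulR :: mulL(0) :: fun]]
[16] [C=-2 | E=∅ | S={0↦0, 1↦0} | K=[mulL(7) :: mulL(0) :: fun]]
[17] [C=((λp. (let y = -3 in (u * y))) u) | E={u↦2} | S={0↦0, 1↦0, 2↦0} | K=∅]
[18] [C=(λp. (let y = -3 in (u * y))) | E={u↦2} | S={0↦0, 1↦0, 2↦0} | K=[arg]]
[19] [C=u | E={u↦2} | S={0↦0, 1↦0, 2↦0} | K=[fun]]
[20] [C=(let y = -3 in (u * y)) | E={p↦3, u↦2} | S={0↦0, 1↦0, 2↦0, 3↦0} | K=∅]
[21] [C=-3 | E={p↦3, u↦2} | S={0↦0, 1↦0, 2↦0, 3↦0} | K=[let y]]
[22] [C=(u * y) | E={y↦4, p↦3, u↦2} | S={0↦0, 1↦0, 2↦0, 3↦0, 4↦-3} | K=∅]
[23] [C=u | E={y↦4, p↦3, u↦2} | S={0↦0, 1↦0, 2↦0, 3↦0, 4↦-3} | K=[mulR]]
[24] [C=y | E={y↦4, p↦3, u↦2} | S={0↦0, 1↦0, 2↦0, 3↦0, 4↦-3} | K=[mulL(0)]]
→ final value 0

Answer: 0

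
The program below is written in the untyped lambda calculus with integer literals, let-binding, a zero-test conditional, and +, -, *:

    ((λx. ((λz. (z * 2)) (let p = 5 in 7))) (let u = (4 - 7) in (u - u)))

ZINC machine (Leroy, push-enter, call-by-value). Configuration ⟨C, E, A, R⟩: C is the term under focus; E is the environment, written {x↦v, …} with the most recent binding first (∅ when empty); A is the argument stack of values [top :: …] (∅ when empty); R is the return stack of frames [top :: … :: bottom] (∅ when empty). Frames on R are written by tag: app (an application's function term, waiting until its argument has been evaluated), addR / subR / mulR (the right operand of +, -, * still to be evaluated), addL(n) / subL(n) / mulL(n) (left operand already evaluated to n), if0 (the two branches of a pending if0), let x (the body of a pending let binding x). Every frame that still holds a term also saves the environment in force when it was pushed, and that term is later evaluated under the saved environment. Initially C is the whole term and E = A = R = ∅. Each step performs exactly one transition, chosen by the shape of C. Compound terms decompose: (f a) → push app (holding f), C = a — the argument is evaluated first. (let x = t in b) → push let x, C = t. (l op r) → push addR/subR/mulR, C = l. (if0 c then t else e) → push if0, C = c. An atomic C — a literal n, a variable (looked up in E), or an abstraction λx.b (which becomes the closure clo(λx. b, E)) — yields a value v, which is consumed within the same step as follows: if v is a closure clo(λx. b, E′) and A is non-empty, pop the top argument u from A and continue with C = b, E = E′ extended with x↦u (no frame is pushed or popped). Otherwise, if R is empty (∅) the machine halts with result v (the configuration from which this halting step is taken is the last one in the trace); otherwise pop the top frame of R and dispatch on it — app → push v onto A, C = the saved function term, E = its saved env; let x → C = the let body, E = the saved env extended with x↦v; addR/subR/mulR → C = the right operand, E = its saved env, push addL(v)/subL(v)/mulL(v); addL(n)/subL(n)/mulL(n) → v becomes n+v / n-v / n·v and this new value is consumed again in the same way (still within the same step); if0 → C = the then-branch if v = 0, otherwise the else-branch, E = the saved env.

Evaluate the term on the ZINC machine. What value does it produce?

Answer: 14

Machine steps:
step 0: <C=((λx. ((λz. (z * 2)) (let p = 5 in 7))) (let u = (4 - 7) in (u - u))), E=∅, A=∅, R=∅>
step 1: <C=(let u = (4 - 7) in (u - u)), E=∅, A=∅, R=[app]>
step 2: <C=(4 - 7), E=∅, A=∅, R=[let u :: app]>
step 3: <C=4, E=∅, A=∅, R=[subR :: let u :: app]>
step 4: <C=7, E=∅, A=∅, R=[subL(4) :: let u :: app]>
step 5: <C=(u - u), E={u↦-3}, A=∅, R=[app]>
step 6: <C=u, E={u↦-3}, A=∅, R=[subR :: app]>
step 7: <C=u, E={u↦-3}, A=∅, R=[subL(-3) :: app]>
step 8: <C=(λx. ((λz. (z * 2)) (let p = 5 in 7))), E=∅, A=[0], R=∅>
step 9: <C=((λz. (z * 2)) (let p = 5 in 7)), E={x↦0}, A=∅, R=∅>
step 10: <C=(let p = 5 in 7), E={x↦0}, A=∅, R=[app]>
step 11: <C=5, E={x↦0}, A=∅, R=[let p :: app]>
step 12: <C=7, E={p↦5, x↦0}, A=∅, R=[app]>
step 13: <C=(λz. (z * 2)), E={x↦0}, A=[7], R=∅>
step 14: <C=(z * 2), E={z↦7, x↦0}, A=∅, R=∅>
step 15: <C=z, E={z↦7, x↦0}, A=∅, R=[mulR]>
step 16: <C=2, E={z↦7, x↦0}, A=∅, R=[mulL(7)]>
→ final value 14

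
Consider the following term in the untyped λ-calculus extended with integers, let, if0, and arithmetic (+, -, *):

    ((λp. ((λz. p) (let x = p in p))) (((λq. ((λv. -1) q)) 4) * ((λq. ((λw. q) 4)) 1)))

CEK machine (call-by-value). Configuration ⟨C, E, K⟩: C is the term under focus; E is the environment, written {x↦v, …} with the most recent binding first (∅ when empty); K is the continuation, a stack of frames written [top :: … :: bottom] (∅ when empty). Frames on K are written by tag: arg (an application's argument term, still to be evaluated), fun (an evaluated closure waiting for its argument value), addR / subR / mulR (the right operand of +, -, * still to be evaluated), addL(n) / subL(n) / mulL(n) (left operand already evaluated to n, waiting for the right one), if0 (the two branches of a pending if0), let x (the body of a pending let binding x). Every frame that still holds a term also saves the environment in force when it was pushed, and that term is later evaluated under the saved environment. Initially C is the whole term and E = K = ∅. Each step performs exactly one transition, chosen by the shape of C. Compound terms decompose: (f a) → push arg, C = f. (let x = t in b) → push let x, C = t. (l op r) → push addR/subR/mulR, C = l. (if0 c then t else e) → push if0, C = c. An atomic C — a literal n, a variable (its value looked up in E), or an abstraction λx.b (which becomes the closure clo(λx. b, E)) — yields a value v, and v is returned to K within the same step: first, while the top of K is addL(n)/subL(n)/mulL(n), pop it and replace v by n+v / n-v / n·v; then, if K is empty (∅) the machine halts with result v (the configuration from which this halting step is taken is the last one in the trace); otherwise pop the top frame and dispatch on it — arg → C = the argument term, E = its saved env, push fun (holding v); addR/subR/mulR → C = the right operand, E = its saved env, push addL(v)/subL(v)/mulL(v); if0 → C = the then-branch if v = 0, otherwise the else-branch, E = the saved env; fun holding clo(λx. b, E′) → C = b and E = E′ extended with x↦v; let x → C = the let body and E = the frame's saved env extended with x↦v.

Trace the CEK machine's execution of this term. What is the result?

step 0: <C=((λp. ((λz. p) (let x = p in p))) (((λq. ((λv. -1) q)) 4) * ((λq. ((λw. q) 4)) 1))), E=∅, K=∅>
step 1: <C=(λp. ((λz. p) (let x = p in p))), E=∅, K=[arg]>
step 2: <C=(((λq. ((λv. -1) q)) 4) * ((λq. ((λw. q) 4)) 1)), E=∅, K=[fun]>
step 3: <C=((λq. ((λv. -1) q)) 4), E=∅, K=[mulR :: fun]>
step 4: <C=(λq. ((λv. -1) q)), E=∅, K=[arg :: mulR :: fun]>
step 5: <C=4, E=∅, K=[fun :: mulR :: fun]>
step 6: <C=((λv. -1) q), E={q↦4}, K=[mulR :: fun]>
step 7: <C=(λv. -1), E={q↦4}, K=[arg :: mulR :: fun]>
step 8: <C=q, E={q↦4}, K=[fun :: mulR :: fun]>
step 9: <C=-1, E={v↦4, q↦4}, K=[mulR :: fun]>
step 10: <C=((λq. ((λw. q) 4)) 1), E=∅, K=[mulL(-1) :: fun]>
step 11: <C=(λq. ((λw. q) 4)), E=∅, K=[arg :: mulL(-1) :: fun]>
step 12: <C=1, E=∅, K=[fun :: mulL(-1) :: fun]>
step 13: <C=((λw. q) 4), E={q↦1}, K=[mulL(-1) :: fun]>
step 14: <C=(λw. q), E={q↦1}, K=[arg :: mulL(-1) :: fun]>
step 15: <C=4, E={q↦1}, K=[fun :: mulL(-1) :: fun]>
step 16: <C=q, E={w↦4, q↦1}, K=[mulL(-1) :: fun]>
step 17: <C=((λz. p) (let x = p in p)), E={p↦-1}, K=∅>
step 18: <C=(λz. p), E={p↦-1}, K=[arg]>
step 19: <C=(let x = p in p), E={p↦-1}, K=[fun]>
step 20: <C=p, E={p↦-1}, K=[let x :: fun]>
step 21: <C=p, E={x↦-1, p↦-1}, K=[fun]>
step 22: <C=p, E={z↦-1, p↦-1}, K=∅>
→ final value -1

Answer: -1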